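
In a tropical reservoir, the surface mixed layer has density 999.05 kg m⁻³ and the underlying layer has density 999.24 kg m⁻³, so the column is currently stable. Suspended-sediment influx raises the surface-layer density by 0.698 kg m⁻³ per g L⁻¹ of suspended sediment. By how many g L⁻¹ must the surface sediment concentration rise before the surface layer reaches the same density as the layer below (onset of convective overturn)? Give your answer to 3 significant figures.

Density deficit of the surface layer: 999.24 − 999.05 = 0.19 kg m⁻³.
Required change = 0.19 / 0.698 = 0.272 g L⁻¹.

0.272 g L⁻¹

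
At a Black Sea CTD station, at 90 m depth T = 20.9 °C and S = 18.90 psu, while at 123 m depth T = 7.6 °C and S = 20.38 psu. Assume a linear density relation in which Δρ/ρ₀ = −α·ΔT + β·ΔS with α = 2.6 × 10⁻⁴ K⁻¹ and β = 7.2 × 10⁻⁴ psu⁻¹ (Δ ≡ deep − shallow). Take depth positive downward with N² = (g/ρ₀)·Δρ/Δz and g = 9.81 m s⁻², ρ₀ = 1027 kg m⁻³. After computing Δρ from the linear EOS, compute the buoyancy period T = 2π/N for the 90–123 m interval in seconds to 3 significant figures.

ΔT = -13.3 K, ΔS = +1.48 psu (deep − shallow).
Δρ/ρ₀ = −αΔT + βΔS = 3.458 × 10⁻³ + 1.0656 × 10⁻³ = 4.5236 × 10⁻³, so Δρ ≈ 4.646 kg m⁻³.
N² = (g/ρ₀)·Δρ/Δz = g·(Δρ/ρ₀)/Δz = 9.81 × 4.5236 × 10⁻³ / 33 = 1.3447 × 10⁻³ s⁻².
N = √(1.3447 × 10⁻³) = 0.036670 rad s⁻¹ → T = 2π/N = 171.34 s ≈ 171 s.

171 s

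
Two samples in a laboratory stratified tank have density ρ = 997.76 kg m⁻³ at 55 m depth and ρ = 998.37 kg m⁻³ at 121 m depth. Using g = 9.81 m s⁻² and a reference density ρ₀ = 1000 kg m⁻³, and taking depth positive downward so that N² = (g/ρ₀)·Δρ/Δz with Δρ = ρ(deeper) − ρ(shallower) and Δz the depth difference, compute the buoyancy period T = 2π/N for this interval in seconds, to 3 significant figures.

660 s

Δρ = 998.37 − 997.76 = 0.61 kg m⁻³ over Δz = 121 − 55 = 66 m.
N² = (9.81/1000) × (0.61/66) = 9.0668 × 10⁻⁵ s⁻².
N = √(9.0668 × 10⁻⁵) = 9.5220 × 10⁻³ rad s⁻¹, so T = 2π/N = 659.86 s ≈ 660 s.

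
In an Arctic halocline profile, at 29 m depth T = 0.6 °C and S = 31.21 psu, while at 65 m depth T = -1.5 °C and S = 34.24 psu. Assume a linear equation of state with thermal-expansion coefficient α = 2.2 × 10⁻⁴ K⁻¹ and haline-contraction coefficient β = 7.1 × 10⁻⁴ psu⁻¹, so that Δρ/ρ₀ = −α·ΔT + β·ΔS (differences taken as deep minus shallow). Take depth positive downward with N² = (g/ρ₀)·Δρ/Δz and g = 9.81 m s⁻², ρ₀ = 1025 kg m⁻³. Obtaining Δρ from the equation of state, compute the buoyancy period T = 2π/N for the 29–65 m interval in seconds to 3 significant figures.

ΔT = -2.1 K, ΔS = +3.03 psu (deep − shallow).
Δρ/ρ₀ = −αΔT + βΔS = 4.62 × 10⁻⁴ + 2.1513 × 10⁻³ = 2.6133 × 10⁻³, so Δρ ≈ 2.679 kg m⁻³.
N² = (g/ρ₀)·Δρ/Δz = g·(Δρ/ρ₀)/Δz = 9.81 × 2.6133 × 10⁻³ / 36 = 7.1212 × 10⁻⁴ s⁻².
N = √(7.1212 × 10⁻⁴) = 0.026686 rad s⁻¹ → T = 2π/N = 235.45 s ≈ 235 s.

235 s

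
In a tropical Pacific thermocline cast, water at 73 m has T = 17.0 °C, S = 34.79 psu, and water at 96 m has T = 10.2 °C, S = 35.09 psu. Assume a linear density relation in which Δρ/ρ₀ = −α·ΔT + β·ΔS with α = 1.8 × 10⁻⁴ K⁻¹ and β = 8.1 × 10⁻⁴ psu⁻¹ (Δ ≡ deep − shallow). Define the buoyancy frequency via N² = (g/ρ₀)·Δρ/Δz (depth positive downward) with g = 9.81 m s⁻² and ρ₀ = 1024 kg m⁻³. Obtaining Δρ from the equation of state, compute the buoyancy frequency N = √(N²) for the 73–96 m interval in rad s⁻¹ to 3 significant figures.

0.0250 rad s⁻¹

ΔT = -6.8 K, ΔS = +0.30 psu (deep − shallow).
Δρ/ρ₀ = −αΔT + βΔS = 1.224 × 10⁻³ + 2.43 × 10⁻⁴ = 1.467 × 10⁻³, so Δρ ≈ 1.502 kg m⁻³.
N² = (g/ρ₀)·Δρ/Δz = g·(Δρ/ρ₀)/Δz = 9.81 × 1.467 × 10⁻³ / 23 = 6.2571 × 10⁻⁴ s⁻².
N = √(6.2571 × 10⁻⁴) = 0.025014 rad s⁻¹ ≈ 0.0250 rad s⁻¹.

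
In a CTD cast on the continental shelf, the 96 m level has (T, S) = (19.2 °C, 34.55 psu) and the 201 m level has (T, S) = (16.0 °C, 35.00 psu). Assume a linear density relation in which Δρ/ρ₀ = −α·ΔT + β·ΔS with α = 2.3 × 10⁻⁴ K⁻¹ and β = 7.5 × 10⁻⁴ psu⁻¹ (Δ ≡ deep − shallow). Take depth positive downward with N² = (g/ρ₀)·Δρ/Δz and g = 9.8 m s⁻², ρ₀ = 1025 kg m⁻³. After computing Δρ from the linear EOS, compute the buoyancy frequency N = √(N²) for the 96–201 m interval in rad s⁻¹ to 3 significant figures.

ΔT = -3.2 K, ΔS = +0.45 psu (deep − shallow).
Δρ/ρ₀ = −αΔT + βΔS = 7.36 × 10⁻⁴ + 3.375 × 10⁻⁴ = 1.0735 × 10⁻³, so Δρ ≈ 1.100 kg m⁻³.
N² = (g/ρ₀)·Δρ/Δz = g·(Δρ/ρ₀)/Δz = 9.8 × 1.0735 × 10⁻³ / 105 = 1.0019 × 10⁻⁴ s⁻².
N = √(1.0019 × 10⁻⁴) = 0.010009 rad s⁻¹ ≈ 0.0100 rad s⁻¹.

0.0100 rad s⁻¹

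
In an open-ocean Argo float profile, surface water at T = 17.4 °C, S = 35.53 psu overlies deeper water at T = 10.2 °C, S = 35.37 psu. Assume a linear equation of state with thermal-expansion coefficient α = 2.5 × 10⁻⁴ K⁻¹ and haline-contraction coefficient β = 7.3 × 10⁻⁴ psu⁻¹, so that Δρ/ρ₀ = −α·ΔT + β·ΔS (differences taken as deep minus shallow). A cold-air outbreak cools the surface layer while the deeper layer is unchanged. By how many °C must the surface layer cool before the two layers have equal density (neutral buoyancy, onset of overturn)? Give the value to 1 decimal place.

Neutral buoyancy requires Δρ = 0, i.e. −α(T_deep − T_surf′) + β(S_deep − S_surf) = 0.
T_surf′ = T_deep − (β/α)·ΔS = 10.2 − (7.3 × 10⁻⁴/2.5 × 10⁻⁴)·(-0.16) = 10.667 °C.
Cooling required: 17.4 − (10.667) = 6.733 °C.

6.7 °C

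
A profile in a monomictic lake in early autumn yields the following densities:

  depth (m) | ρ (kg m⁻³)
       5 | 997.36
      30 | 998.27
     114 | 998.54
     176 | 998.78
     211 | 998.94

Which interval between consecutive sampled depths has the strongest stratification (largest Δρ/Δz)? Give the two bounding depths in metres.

Compute the density gradient over each adjacent pair:
  5–30 m: Δρ/Δz = 0.91/25 = 0.036 kg m⁻⁴
  30–114 m: Δρ/Δz = 0.27/84 = 3.2 × 10⁻³ kg m⁻⁴
  114–176 m: Δρ/Δz = 0.24/62 = 3.9 × 10⁻³ kg m⁻⁴
  176–211 m: Δρ/Δz = 0.16/35 = 4.6 × 10⁻³ kg m⁻⁴
The largest gradient is in the 5–30 m interval — the pycnocline.

5–30 m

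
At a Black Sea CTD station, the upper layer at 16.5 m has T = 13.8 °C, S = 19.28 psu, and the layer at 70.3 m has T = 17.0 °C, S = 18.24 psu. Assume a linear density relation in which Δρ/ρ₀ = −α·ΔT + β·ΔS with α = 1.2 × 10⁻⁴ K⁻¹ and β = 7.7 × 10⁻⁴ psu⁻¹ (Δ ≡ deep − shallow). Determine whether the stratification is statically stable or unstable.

ΔT = 17.0 − 13.8 = +3.2 K and ΔS = 18.24 − 19.28 = -1.04 psu (deep − shallow).
−αΔT = -3.84 × 10⁻⁴; βΔS = -8.008 × 10⁻⁴; sum Δρ/ρ₀ = -1.1848 × 10⁻³.
Δρ/ρ₀ < 0, so Δρ < 0: deeper water is lighter → statically unstable; the column would overturn.

unstable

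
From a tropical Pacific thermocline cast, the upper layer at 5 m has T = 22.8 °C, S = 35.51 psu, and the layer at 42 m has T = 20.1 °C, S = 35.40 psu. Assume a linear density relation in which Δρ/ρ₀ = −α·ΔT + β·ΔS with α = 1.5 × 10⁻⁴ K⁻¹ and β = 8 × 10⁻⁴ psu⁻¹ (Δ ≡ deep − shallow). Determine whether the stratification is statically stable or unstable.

ΔT = 20.1 − 22.8 = -2.7 K and ΔS = 35.40 − 35.51 = -0.11 psu (deep − shallow).
−αΔT = 4.05 × 10⁻⁴; βΔS = -8.80 × 10⁻⁵; sum Δρ/ρ₀ = 3.17 × 10⁻⁴.
Δρ/ρ₀ > 0, so Δρ > 0: deeper water is denser → statically stable.

stable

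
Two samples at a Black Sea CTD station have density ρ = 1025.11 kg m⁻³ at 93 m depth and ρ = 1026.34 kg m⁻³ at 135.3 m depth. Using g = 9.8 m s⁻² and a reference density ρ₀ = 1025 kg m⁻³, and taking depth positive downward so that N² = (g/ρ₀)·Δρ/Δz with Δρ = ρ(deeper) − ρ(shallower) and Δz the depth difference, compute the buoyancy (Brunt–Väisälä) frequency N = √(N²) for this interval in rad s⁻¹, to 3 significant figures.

0.0167 rad s⁻¹

Δρ = 1026.34 − 1025.11 = 1.23 kg m⁻³ over Δz = 135.3 − 93 = 42.3 m.
N² = (9.8/1025) × (1.23/42.3) = 2.7801 × 10⁻⁴ s⁻².
N = √(2.7801 × 10⁻⁴) = 0.016674 rad s⁻¹ ≈ 0.0167 rad s⁻¹.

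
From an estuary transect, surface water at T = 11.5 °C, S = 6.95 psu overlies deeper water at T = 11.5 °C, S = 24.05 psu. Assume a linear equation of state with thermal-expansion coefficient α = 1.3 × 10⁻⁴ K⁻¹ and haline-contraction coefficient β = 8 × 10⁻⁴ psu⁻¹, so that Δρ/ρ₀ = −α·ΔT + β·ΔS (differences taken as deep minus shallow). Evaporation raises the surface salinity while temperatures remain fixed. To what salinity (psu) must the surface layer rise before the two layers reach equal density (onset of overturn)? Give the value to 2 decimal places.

Neutral buoyancy requires −α(T_deep − T_surf) + β(S_deep − S_surf′) = 0.
S_surf′ = S_deep − (α/β)·ΔT = 24.05 − (1.3 × 10⁻⁴/8 × 10⁻⁴)·(+0.0) = 24.0500 psu.
Increase required: 24.0500 − 6.95 = 17.1000 psu.

24.05 psu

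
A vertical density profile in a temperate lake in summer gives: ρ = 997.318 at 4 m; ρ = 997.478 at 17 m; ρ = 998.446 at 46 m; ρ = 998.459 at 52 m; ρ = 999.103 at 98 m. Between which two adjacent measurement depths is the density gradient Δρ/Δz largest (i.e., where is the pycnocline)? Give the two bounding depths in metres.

Compute the density gradient over each adjacent pair:
  4–17 m: Δρ/Δz = 0.160/13 = 0.012 kg m⁻⁴
  17–46 m: Δρ/Δz = 0.968/29 = 0.033 kg m⁻⁴
  46–52 m: Δρ/Δz = 0.013/6 = 2.2 × 10⁻³ kg m⁻⁴
  52–98 m: Δρ/Δz = 0.644/46 = 0.014 kg m⁻⁴
The largest gradient is in the 17–46 m interval — the pycnocline.

17–46 m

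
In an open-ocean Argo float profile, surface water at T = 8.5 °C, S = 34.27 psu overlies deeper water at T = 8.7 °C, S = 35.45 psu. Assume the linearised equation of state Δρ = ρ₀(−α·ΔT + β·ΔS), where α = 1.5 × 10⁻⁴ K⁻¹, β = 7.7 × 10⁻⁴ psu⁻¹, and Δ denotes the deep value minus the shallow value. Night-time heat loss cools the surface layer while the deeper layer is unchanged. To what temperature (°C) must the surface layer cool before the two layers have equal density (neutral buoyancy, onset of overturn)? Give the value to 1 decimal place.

Neutral buoyancy requires Δρ = 0, i.e. −α(T_deep − T_surf′) + β(S_deep − S_surf) = 0.
T_surf′ = T_deep − (β/α)·ΔS = 8.7 − (7.7 × 10⁻⁴/1.5 × 10⁻⁴)·(+1.18) = 2.643 °C.
Cooling required: 8.5 − (2.643) = 5.857 °C.

2.6 °C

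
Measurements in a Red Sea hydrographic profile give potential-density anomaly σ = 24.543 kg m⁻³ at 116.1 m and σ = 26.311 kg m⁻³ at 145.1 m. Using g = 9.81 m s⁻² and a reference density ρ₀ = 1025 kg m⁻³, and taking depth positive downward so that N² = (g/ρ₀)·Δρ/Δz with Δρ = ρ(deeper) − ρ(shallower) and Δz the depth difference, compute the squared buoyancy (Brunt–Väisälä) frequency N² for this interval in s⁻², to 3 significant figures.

Δρ = 1026.311 − 1024.543 = 1.768 kg m⁻³ over Δz = 145.1 − 116.1 = 29 m.
N² = (9.81/1025) × (1.768/29) = 5.8348 × 10⁻⁴ s⁻² ≈ 5.83 × 10⁻⁴ s⁻².
N² > 0, so the interval is statically stable.

5.83 × 10⁻⁴ s⁻²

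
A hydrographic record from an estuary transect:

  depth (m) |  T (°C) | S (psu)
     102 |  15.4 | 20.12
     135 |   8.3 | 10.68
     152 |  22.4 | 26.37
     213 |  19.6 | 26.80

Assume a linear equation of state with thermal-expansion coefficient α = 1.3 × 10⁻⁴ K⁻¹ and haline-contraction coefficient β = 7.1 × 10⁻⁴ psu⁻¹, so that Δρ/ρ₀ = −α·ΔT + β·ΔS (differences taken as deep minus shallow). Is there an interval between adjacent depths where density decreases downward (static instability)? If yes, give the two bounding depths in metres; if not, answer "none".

Evaluate Δρ/ρ₀ = −αΔT + βΔS across each adjacent pair:
  102–135 m: −αΔT+βΔS = −(1.3 × 10⁻⁴)(-7.1)+(7.1 × 10⁻⁴)(-9.44) = -5.8 × 10⁻³ → UNSTABLE
  135–152 m: −αΔT+βΔS = −(1.3 × 10⁻⁴)(+14.1)+(7.1 × 10⁻⁴)(+15.69) = 9.3 × 10⁻³ → stable
  152–213 m: −αΔT+βΔS = −(1.3 × 10⁻⁴)(-2.8)+(7.1 × 10⁻⁴)(+0.43) = 6.7 × 10⁻⁴ → stable
The 102–135 m interval has Δρ < 0: lighter water underlies denser water.

102–135 m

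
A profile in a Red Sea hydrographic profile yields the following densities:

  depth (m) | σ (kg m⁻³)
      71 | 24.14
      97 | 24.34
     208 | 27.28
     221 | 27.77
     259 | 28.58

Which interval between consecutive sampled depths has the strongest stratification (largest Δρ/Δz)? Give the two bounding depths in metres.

Compute the density gradient over each adjacent pair:
  71–97 m: Δρ/Δz = 0.20/26 = 7.7 × 10⁻³ kg m⁻⁴
  97–208 m: Δρ/Δz = 2.94/111 = 0.026 kg m⁻⁴
  208–221 m: Δρ/Δz = 0.49/13 = 0.038 kg m⁻⁴
  221–259 m: Δρ/Δz = 0.81/38 = 0.021 kg m⁻⁴
The largest gradient is in the 208–221 m interval — the pycnocline.

208–221 m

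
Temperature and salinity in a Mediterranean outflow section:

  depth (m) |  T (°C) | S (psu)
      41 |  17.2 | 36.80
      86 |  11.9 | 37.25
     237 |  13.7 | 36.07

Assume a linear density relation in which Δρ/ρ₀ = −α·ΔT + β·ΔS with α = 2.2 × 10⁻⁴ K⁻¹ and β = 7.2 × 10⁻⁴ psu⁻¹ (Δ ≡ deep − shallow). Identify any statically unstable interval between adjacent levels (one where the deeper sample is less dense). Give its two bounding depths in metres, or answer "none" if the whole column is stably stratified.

Evaluate Δρ/ρ₀ = −αΔT + βΔS across each adjacent pair:
  41–86 m: −αΔT+βΔS = −(2.2 × 10⁻⁴)(-5.3)+(7.2 × 10⁻⁴)(+0.45) = 1.5 × 10⁻³ → stable
  86–237 m: −αΔT+βΔS = −(2.2 × 10⁻⁴)(+1.8)+(7.2 × 10⁻⁴)(-1.18) = -1.2 × 10⁻³ → UNSTABLE
The 86–237 m interval has Δρ < 0: lighter water underlies denser water.

86–237 m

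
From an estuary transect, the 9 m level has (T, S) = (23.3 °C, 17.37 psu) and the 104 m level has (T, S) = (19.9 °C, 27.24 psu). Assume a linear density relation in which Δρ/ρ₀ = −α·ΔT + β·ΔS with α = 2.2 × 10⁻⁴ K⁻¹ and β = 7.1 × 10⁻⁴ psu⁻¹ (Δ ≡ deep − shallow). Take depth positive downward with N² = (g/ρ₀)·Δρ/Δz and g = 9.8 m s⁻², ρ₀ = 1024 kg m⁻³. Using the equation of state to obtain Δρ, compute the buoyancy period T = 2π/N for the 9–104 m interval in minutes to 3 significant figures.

ΔT = -3.4 K, ΔS = +9.87 psu (deep − shallow).
Δρ/ρ₀ = −αΔT + βΔS = 7.48 × 10⁻⁴ + 7.0077 × 10⁻³ = 7.7557 × 10⁻³, so Δρ ≈ 7.942 kg m⁻³.
N² = (g/ρ₀)·Δρ/Δz = g·(Δρ/ρ₀)/Δz = 9.8 × 7.7557 × 10⁻³ / 95 = 8.0006 × 10⁻⁴ s⁻².
N = √(8.0006 × 10⁻⁴) = 0.028285 rad s⁻¹ → T = 2π/N = 222.14 s = 3.7023 min ≈ 3.70 min.

3.70 min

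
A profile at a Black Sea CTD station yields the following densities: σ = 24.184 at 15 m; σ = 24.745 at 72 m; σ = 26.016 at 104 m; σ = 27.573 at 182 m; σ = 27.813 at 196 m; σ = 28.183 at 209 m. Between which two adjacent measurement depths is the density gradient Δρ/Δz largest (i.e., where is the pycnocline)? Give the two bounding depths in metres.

Compute the density gradient over each adjacent pair:
  15–72 m: Δρ/Δz = 0.561/57 = 9.8 × 10⁻³ kg m⁻⁴
  72–104 m: Δρ/Δz = 1.271/32 = 0.040 kg m⁻⁴
  104–182 m: Δρ/Δz = 1.557/78 = 0.020 kg m⁻⁴
  182–196 m: Δρ/Δz = 0.240/14 = 0.017 kg m⁻⁴
  196–209 m: Δρ/Δz = 0.370/13 = 0.028 kg m⁻⁴
The largest gradient is in the 72–104 m interval — the pycnocline.

72–104 m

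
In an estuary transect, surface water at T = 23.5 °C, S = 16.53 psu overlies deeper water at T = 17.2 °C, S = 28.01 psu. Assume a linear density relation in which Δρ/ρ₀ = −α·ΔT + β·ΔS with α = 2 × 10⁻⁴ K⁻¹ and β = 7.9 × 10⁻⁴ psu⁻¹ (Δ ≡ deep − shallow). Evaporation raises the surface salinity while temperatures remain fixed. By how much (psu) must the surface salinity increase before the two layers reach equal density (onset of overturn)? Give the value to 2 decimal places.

Neutral buoyancy requires −α(T_deep − T_surf) + β(S_deep − S_surf′) = 0.
S_surf′ = S_deep − (α/β)·ΔT = 28.01 − (2 × 10⁻⁴/7.9 × 10⁻⁴)·(-6.3) = 29.6049 psu.
Increase required: 29.6049 − 16.53 = 13.0749 psu.

13.07 psu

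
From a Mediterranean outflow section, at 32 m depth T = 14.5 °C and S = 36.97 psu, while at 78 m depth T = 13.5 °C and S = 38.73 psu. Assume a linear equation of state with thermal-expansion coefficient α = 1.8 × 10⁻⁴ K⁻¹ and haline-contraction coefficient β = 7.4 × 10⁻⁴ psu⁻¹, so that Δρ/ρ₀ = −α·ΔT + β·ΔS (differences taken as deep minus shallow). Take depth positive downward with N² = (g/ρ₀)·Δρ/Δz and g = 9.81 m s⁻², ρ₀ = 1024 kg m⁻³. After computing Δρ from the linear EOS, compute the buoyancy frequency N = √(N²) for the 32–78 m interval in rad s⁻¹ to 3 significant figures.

0.0178 rad s⁻¹

ΔT = -1.0 K, ΔS = +1.76 psu (deep − shallow).
Δρ/ρ₀ = −αΔT + βΔS = 1.80 × 10⁻⁴ + 1.3024 × 10⁻³ = 1.4824 × 10⁻³, so Δρ ≈ 1.518 kg m⁻³.
N² = (g/ρ₀)·Δρ/Δz = g·(Δρ/ρ₀)/Δz = 9.81 × 1.4824 × 10⁻³ / 46 = 3.1614 × 10⁻⁴ s⁻².
N = √(3.1614 × 10⁻⁴) = 0.017780 rad s⁻¹ ≈ 0.0178 rad s⁻¹.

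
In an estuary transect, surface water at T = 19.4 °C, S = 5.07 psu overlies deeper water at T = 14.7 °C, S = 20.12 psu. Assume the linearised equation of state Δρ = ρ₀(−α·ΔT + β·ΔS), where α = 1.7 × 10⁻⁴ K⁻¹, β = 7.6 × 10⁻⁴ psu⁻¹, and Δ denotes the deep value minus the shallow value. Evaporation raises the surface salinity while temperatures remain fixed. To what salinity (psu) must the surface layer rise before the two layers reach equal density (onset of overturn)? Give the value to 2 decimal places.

Neutral buoyancy requires −α(T_deep − T_surf) + β(S_deep − S_surf′) = 0.
S_surf′ = S_deep − (α/β)·ΔT = 20.12 − (1.7 × 10⁻⁴/7.6 × 10⁻⁴)·(-4.7) = 21.1713 psu.
Increase required: 21.1713 − 5.07 = 16.1013 psu.

21.17 psu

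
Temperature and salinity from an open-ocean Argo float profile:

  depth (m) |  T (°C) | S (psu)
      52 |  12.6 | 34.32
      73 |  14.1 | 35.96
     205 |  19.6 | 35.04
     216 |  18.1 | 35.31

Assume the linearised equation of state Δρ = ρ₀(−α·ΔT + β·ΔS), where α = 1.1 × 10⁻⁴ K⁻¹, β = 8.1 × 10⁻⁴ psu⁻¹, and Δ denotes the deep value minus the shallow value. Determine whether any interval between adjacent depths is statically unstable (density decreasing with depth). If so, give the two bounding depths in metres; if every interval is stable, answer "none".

73–205 m

Evaluate Δρ/ρ₀ = −αΔT + βΔS across each adjacent pair:
  52–73 m: −αΔT+βΔS = −(1.1 × 10⁻⁴)(+1.5)+(8.1 × 10⁻⁴)(+1.64) = 1.2 × 10⁻³ → stable
  73–205 m: −αΔT+βΔS = −(1.1 × 10⁻⁴)(+5.5)+(8.1 × 10⁻⁴)(-0.92) = -1.4 × 10⁻³ → UNSTABLE
  205–216 m: −αΔT+βΔS = −(1.1 × 10⁻⁴)(-1.5)+(8.1 × 10⁻⁴)(+0.27) = 3.8 × 10⁻⁴ → stable
The 73–205 m interval has Δρ < 0: lighter water underlies denser water.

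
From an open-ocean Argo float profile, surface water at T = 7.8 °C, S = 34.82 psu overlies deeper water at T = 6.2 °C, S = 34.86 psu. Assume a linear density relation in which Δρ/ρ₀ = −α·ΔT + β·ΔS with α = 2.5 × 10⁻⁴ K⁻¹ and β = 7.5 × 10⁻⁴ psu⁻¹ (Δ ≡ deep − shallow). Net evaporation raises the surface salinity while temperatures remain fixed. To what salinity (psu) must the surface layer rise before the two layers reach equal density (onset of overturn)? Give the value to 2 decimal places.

35.39 psu

Neutral buoyancy requires −α(T_deep − T_surf) + β(S_deep − S_surf′) = 0.
S_surf′ = S_deep − (α/β)·ΔT = 34.86 − (2.5 × 10⁻⁴/7.5 × 10⁻⁴)·(-1.6) = 35.3933 psu.
Increase required: 35.3933 − 34.82 = 0.5733 psu.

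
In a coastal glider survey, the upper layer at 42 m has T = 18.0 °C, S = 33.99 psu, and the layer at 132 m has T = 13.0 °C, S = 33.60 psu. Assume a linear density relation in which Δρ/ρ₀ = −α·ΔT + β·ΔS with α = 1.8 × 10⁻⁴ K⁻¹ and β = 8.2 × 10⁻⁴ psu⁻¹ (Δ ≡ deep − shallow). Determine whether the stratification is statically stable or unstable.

ΔT = 13.0 − 18.0 = -5.0 K and ΔS = 33.60 − 33.99 = -0.39 psu (deep − shallow).
−αΔT = 9.00 × 10⁻⁴; βΔS = -3.198 × 10⁻⁴; sum Δρ/ρ₀ = 5.802 × 10⁻⁴.
Δρ/ρ₀ > 0, so Δρ > 0: deeper water is denser → statically stable.

stable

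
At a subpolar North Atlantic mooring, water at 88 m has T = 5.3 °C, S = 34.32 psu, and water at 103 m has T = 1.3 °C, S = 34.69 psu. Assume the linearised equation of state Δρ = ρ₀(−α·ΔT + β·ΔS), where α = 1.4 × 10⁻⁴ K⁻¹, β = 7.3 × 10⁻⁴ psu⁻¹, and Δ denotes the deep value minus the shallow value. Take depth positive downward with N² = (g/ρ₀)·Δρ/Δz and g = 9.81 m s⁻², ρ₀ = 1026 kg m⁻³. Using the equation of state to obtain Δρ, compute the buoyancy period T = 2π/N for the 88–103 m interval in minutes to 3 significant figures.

ΔT = -4.0 K, ΔS = +0.37 psu (deep − shallow).
Δρ/ρ₀ = −αΔT + βΔS = 5.60 × 10⁻⁴ + 2.701 × 10⁻⁴ = 8.301 × 10⁻⁴, so Δρ ≈ 0.8517 kg m⁻³.
N² = (g/ρ₀)·Δρ/Δz = g·(Δρ/ρ₀)/Δz = 9.81 × 8.301 × 10⁻⁴ / 15 = 5.4289 × 10⁻⁴ s⁻².
N = √(5.4289 × 10⁻⁴) = 0.023300 rad s⁻¹ → T = 2π/N = 269.66 s = 4.4943 min ≈ 4.49 min.

4.49 min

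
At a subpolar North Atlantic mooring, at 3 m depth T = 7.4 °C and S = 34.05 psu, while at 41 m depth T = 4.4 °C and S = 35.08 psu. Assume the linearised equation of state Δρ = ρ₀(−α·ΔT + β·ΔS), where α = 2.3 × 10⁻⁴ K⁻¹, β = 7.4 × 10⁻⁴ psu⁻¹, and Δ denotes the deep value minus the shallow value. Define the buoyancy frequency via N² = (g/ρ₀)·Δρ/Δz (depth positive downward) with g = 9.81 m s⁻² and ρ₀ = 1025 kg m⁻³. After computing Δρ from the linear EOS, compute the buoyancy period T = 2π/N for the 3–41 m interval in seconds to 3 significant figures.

ΔT = -3.0 K, ΔS = +1.03 psu (deep − shallow).
Δρ/ρ₀ = −αΔT + βΔS = 6.90 × 10⁻⁴ + 7.622 × 10⁻⁴ = 1.4522 × 10⁻³, so Δρ ≈ 1.489 kg m⁻³.
N² = (g/ρ₀)·Δρ/Δz = g·(Δρ/ρ₀)/Δz = 9.81 × 1.4522 × 10⁻³ / 38 = 3.7490 × 10⁻⁴ s⁻².
N = √(3.7490 × 10⁻⁴) = 0.019362 rad s⁻¹ → T = 2π/N = 324.51 s ≈ 325 s.

325 s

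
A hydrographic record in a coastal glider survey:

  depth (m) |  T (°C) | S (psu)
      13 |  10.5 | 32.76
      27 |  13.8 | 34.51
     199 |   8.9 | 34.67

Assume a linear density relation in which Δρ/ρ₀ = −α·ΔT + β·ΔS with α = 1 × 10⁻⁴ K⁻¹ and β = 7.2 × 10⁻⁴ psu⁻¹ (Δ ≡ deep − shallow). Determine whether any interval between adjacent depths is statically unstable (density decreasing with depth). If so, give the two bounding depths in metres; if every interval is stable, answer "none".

Evaluate Δρ/ρ₀ = −αΔT + βΔS across each adjacent pair:
  13–27 m: −αΔT+βΔS = −(1 × 10⁻⁴)(+3.3)+(7.2 × 10⁻⁴)(+1.75) = 9.3 × 10⁻⁴ → stable
  27–199 m: −αΔT+βΔS = −(1 × 10⁻⁴)(-4.9)+(7.2 × 10⁻⁴)(+0.16) = 6.1 × 10⁻⁴ → stable
Every interval has Δρ > 0: the column is stably stratified throughout.

none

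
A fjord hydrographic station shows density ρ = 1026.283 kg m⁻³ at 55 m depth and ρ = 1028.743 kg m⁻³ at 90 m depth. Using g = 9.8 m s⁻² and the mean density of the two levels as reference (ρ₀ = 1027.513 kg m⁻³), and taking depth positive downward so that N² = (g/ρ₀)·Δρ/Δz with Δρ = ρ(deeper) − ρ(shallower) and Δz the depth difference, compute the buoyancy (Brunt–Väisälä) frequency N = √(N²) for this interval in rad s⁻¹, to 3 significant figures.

Δρ = 1028.743 − 1026.283 = 2.460 kg m⁻³ over Δz = 90 − 55 = 35 m.
N² = (9.8/1027.513) × (2.460/35) = 6.7036 × 10⁻⁴ s⁻².
N = √(6.7036 × 10⁻⁴) = 0.025891 rad s⁻¹ ≈ 0.0259 rad s⁻¹.
N² > 0, so the interval is statically stable.

0.0259 rad s⁻¹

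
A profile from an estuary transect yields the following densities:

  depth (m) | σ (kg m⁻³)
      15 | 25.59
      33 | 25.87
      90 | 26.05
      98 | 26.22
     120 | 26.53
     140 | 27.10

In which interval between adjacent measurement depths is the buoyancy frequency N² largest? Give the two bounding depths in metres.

Compute the density gradient over each adjacent pair:
  15–33 m: Δρ/Δz = 0.28/18 = 0.016 kg m⁻⁴
  33–90 m: Δρ/Δz = 0.18/57 = 3.2 × 10⁻³ kg m⁻⁴
  90–98 m: Δρ/Δz = 0.17/8 = 0.021 kg m⁻⁴
  98–120 m: Δρ/Δz = 0.31/22 = 0.014 kg m⁻⁴
  120–140 m: Δρ/Δz = 0.57/20 = 0.028 kg m⁻⁴
The largest gradient is in the 120–140 m interval — the pycnocline.

120–140 m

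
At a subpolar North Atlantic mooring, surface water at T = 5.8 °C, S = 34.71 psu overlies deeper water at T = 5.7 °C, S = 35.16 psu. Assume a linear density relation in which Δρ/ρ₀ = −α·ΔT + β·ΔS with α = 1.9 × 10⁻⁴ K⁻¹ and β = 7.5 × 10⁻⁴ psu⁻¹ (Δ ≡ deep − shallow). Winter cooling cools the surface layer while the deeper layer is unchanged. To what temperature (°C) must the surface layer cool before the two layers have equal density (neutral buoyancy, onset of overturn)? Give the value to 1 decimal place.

3.9 °C

Neutral buoyancy requires Δρ = 0, i.e. −α(T_deep − T_surf′) + β(S_deep − S_surf) = 0.
T_surf′ = T_deep − (β/α)·ΔS = 5.7 − (7.5 × 10⁻⁴/1.9 × 10⁻⁴)·(+0.45) = 3.924 °C.
Cooling required: 5.8 − (3.924) = 1.876 °C.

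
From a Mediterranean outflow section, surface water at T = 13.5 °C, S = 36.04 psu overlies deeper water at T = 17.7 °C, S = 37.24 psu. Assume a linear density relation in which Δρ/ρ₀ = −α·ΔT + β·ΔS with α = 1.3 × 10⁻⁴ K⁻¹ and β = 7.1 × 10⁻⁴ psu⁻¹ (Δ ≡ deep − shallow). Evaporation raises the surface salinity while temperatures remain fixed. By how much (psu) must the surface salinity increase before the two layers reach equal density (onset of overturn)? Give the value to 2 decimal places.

Neutral buoyancy requires −α(T_deep − T_surf) + β(S_deep − S_surf′) = 0.
S_surf′ = S_deep − (α/β)·ΔT = 37.24 − (1.3 × 10⁻⁴/7.1 × 10⁻⁴)·(+4.2) = 36.4710 psu.
Increase required: 36.4710 − 36.04 = 0.4310 psu.

0.43 psu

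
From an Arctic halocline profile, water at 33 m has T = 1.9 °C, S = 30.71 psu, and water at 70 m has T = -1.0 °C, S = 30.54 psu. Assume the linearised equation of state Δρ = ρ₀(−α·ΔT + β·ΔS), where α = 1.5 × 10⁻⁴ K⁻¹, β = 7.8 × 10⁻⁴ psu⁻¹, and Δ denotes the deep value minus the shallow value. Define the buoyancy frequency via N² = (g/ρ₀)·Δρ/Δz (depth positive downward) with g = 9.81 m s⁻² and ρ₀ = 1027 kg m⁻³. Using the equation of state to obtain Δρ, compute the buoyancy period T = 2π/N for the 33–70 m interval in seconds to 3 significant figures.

ΔT = -2.9 K, ΔS = -0.17 psu (deep − shallow).
Δρ/ρ₀ = −αΔT + βΔS = 4.35 × 10⁻⁴ − 1.326 × 10⁻⁴ = 3.024 × 10⁻⁴, so Δρ ≈ 0.3106 kg m⁻³.
N² = (g/ρ₀)·Δρ/Δz = g·(Δρ/ρ₀)/Δz = 9.81 × 3.024 × 10⁻⁴ / 37 = 8.0177 × 10⁻⁵ s⁻².
N = √(8.0177 × 10⁻⁵) = 8.9542 × 10⁻³ rad s⁻¹ → T = 2π/N = 701.70 s ≈ 702 s.

702 s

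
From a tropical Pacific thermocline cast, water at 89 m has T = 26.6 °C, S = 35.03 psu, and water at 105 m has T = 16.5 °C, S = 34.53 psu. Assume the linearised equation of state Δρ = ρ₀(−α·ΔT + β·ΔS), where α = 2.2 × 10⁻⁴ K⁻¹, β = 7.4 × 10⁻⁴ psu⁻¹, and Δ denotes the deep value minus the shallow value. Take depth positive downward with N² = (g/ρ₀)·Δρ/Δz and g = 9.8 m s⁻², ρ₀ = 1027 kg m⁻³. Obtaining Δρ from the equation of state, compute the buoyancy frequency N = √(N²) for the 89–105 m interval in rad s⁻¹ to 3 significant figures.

0.0337 rad s⁻¹

ΔT = -10.1 K, ΔS = -0.50 psu (deep − shallow).
Δρ/ρ₀ = −αΔT + βΔS = 2.222 × 10⁻³ − 3.70 × 10⁻⁴ = 1.852 × 10⁻³, so Δρ ≈ 1.902 kg m⁻³.
N² = (g/ρ₀)·Δρ/Δz = g·(Δρ/ρ₀)/Δz = 9.8 × 1.852 × 10⁻³ / 16 = 1.1344 × 10⁻³ s⁻².
N = √(1.1344 × 10⁻³) = 0.033681 rad s⁻¹ ≈ 0.0337 rad s⁻¹.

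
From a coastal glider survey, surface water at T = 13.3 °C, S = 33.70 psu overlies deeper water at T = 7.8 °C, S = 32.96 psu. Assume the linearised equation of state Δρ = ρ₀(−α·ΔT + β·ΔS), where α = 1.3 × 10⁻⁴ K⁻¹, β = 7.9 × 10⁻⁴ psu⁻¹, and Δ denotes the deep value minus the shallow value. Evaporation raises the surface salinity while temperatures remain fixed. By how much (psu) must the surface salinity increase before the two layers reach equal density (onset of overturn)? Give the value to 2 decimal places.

Neutral buoyancy requires −α(T_deep − T_surf) + β(S_deep − S_surf′) = 0.
S_surf′ = S_deep − (α/β)·ΔT = 32.96 − (1.3 × 10⁻⁴/7.9 × 10⁻⁴)·(-5.5) = 33.8651 psu.
Increase required: 33.8651 − 33.70 = 0.1651 psu.

0.17 psu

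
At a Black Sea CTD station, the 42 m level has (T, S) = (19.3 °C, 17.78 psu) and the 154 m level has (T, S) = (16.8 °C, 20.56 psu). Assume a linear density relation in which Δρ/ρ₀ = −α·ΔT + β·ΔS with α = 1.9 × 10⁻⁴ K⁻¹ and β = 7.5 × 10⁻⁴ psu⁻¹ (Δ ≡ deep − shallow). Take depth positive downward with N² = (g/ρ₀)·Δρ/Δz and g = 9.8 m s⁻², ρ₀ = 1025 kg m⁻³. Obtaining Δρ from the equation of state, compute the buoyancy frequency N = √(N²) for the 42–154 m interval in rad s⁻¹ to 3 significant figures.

0.0150 rad s⁻¹

ΔT = -2.5 K, ΔS = +2.78 psu (deep − shallow).
Δρ/ρ₀ = −αΔT + βΔS = 4.75 × 10⁻⁴ + 2.085 × 10⁻³ = 2.56 × 10⁻³, so Δρ ≈ 2.624 kg m⁻³.
N² = (g/ρ₀)·Δρ/Δz = g·(Δρ/ρ₀)/Δz = 9.8 × 2.56 × 10⁻³ / 112 = 2.2400 × 10⁻⁴ s⁻².
N = √(2.2400 × 10⁻⁴) = 0.014967 rad s⁻¹ ≈ 0.0150 rad s⁻¹.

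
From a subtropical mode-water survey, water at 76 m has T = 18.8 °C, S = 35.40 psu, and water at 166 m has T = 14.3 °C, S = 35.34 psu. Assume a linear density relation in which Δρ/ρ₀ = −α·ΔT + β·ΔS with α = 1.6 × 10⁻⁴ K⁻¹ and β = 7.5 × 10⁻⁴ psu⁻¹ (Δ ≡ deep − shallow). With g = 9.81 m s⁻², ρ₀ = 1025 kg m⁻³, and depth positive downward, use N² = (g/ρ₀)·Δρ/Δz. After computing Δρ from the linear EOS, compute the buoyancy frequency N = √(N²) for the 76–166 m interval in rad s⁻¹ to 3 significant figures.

ΔT = -4.5 K, ΔS = -0.06 psu (deep − shallow).
Δρ/ρ₀ = −αΔT + βΔS = 7.20 × 10⁻⁴ − 4.50 × 10⁻⁵ = 6.75 × 10⁻⁴, so Δρ ≈ 0.6919 kg m⁻³.
N² = (g/ρ₀)·Δρ/Δz = g·(Δρ/ρ₀)/Δz = 9.81 × 6.75 × 10⁻⁴ / 90 = 7.3575 × 10⁻⁵ s⁻².
N = √(7.3575 × 10⁻⁵) = 8.5776 × 10⁻³ rad s⁻¹ ≈ 8.58 × 10⁻³ rad s⁻¹.

8.58 × 10⁻³ rad s⁻¹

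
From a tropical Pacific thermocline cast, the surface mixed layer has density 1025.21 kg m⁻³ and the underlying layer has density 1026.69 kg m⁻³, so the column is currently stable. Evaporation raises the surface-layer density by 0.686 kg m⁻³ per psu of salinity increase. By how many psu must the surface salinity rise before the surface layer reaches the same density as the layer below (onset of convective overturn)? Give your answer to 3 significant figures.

Density deficit of the surface layer: 1026.69 − 1025.21 = 1.48 kg m⁻³.
Required change = 1.48 / 0.686 = 2.16 psu.

2.16 psu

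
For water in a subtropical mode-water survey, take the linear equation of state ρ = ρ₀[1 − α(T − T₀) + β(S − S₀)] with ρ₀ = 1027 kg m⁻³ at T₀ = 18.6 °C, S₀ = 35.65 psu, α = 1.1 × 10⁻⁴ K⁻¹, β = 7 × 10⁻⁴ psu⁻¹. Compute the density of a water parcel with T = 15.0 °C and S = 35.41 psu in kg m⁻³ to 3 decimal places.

1027.234 kg m⁻³

T − T₀ = -3.6 K, S − S₀ = -0.24 psu.
Bracket = 1 − α·(-3.6) + β·(-0.24) = 1 + (2.28 × 10⁻⁴) = 1.0002280.
ρ = 1027 × 1.0002280 = 1027.234 kg m⁻³.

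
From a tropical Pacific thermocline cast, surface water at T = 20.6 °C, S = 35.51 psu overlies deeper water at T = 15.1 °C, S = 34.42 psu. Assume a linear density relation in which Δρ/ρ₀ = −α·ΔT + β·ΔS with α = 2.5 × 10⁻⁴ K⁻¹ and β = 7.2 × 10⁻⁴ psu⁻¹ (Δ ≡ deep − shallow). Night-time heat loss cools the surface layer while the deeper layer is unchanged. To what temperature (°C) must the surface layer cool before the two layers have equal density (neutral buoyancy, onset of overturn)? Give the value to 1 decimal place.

Neutral buoyancy requires Δρ = 0, i.e. −α(T_deep − T_surf′) + β(S_deep − S_surf) = 0.
T_surf′ = T_deep − (β/α)·ΔS = 15.1 − (7.2 × 10⁻⁴/2.5 × 10⁻⁴)·(-1.09) = 18.239 °C.
Cooling required: 20.6 − (18.239) = 2.361 °C.

18.2 °C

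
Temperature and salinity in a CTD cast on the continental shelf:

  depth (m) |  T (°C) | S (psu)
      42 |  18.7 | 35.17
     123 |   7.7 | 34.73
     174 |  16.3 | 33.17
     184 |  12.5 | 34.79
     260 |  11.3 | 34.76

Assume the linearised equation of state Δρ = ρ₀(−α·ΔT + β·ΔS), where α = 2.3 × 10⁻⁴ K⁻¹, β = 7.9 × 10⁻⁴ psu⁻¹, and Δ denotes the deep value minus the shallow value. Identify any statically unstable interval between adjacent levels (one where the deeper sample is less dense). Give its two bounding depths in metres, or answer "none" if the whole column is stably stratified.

Evaluate Δρ/ρ₀ = −αΔT + βΔS across each adjacent pair:
  42–123 m: −αΔT+βΔS = −(2.3 × 10⁻⁴)(-11.0)+(7.9 × 10⁻⁴)(-0.44) = 2.2 × 10⁻³ → stable
  123–174 m: −αΔT+βΔS = −(2.3 × 10⁻⁴)(+8.6)+(7.9 × 10⁻⁴)(-1.56) = -3.2 × 10⁻³ → UNSTABLE
  174–184 m: −αΔT+βΔS = −(2.3 × 10⁻⁴)(-3.8)+(7.9 × 10⁻⁴)(+1.62) = 2.2 × 10⁻³ → stable
  184–260 m: −αΔT+βΔS = −(2.3 × 10⁻⁴)(-1.2)+(7.9 × 10⁻⁴)(-0.03) = 2.5 × 10⁻⁴ → stable
The 123–174 m interval has Δρ < 0: lighter water underlies denser water.

123–174 m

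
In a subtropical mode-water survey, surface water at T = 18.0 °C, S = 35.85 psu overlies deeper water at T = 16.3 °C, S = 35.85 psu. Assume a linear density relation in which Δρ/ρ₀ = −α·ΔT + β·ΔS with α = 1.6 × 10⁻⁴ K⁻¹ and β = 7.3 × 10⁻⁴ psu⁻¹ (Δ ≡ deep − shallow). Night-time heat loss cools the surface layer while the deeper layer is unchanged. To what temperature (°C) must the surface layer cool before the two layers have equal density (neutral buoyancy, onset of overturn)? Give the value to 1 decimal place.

16.3 °C

Neutral buoyancy requires Δρ = 0, i.e. −α(T_deep − T_surf′) + β(S_deep − S_surf) = 0.
T_surf′ = T_deep − (β/α)·ΔS = 16.3 − (7.3 × 10⁻⁴/1.6 × 10⁻⁴)·(+0.00) = 16.300 °C.
Cooling required: 18.0 − (16.300) = 1.700 °C.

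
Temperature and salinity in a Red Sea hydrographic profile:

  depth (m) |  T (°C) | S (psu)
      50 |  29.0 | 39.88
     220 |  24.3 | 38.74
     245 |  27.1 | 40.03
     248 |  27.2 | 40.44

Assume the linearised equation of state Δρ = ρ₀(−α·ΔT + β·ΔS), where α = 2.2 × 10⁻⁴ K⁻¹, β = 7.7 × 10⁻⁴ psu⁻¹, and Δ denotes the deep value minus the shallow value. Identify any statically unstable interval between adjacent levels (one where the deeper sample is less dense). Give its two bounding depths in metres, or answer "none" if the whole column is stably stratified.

none

Evaluate Δρ/ρ₀ = −αΔT + βΔS across each adjacent pair:
  50–220 m: −αΔT+βΔS = −(2.2 × 10⁻⁴)(-4.7)+(7.7 × 10⁻⁴)(-1.14) = 1.6 × 10⁻⁴ → stable
  220–245 m: −αΔT+βΔS = −(2.2 × 10⁻⁴)(+2.8)+(7.7 × 10⁻⁴)(+1.29) = 3.8 × 10⁻⁴ → stable
  245–248 m: −αΔT+βΔS = −(2.2 × 10⁻⁴)(+0.1)+(7.7 × 10⁻⁴)(+0.41) = 2.9 × 10⁻⁴ → stable
Every interval has Δρ > 0: the column is stably stratified throughout.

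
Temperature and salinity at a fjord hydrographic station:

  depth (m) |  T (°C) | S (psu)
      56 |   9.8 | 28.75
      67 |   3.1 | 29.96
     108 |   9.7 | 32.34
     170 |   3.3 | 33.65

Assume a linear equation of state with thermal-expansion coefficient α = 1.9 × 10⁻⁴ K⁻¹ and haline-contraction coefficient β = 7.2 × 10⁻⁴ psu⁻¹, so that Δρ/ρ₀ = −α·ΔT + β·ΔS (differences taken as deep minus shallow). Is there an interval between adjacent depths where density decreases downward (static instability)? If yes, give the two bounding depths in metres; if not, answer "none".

none

Evaluate Δρ/ρ₀ = −αΔT + βΔS across each adjacent pair:
  56–67 m: −αΔT+βΔS = −(1.9 × 10⁻⁴)(-6.7)+(7.2 × 10⁻⁴)(+1.21) = 2.1 × 10⁻³ → stable
  67–108 m: −αΔT+βΔS = −(1.9 × 10⁻⁴)(+6.6)+(7.2 × 10⁻⁴)(+2.38) = 4.6 × 10⁻⁴ → stable
  108–170 m: −αΔT+βΔS = −(1.9 × 10⁻⁴)(-6.4)+(7.2 × 10⁻⁴)(+1.31) = 2.2 × 10⁻³ → stable
Every interval has Δρ > 0: the column is stably stratified throughout.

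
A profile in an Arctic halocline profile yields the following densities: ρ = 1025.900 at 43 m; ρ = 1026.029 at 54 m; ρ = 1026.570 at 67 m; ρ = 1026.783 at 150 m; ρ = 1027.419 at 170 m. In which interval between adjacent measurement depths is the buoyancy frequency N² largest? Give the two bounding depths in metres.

54–67 m

Compute the density gradient over each adjacent pair:
  43–54 m: Δρ/Δz = 0.129/11 = 0.012 kg m⁻⁴
  54–67 m: Δρ/Δz = 0.541/13 = 0.042 kg m⁻⁴
  67–150 m: Δρ/Δz = 0.213/83 = 2.6 × 10⁻³ kg m⁻⁴
  150–170 m: Δρ/Δz = 0.636/20 = 0.032 kg m⁻⁴
The largest gradient is in the 54–67 m interval — the pycnocline.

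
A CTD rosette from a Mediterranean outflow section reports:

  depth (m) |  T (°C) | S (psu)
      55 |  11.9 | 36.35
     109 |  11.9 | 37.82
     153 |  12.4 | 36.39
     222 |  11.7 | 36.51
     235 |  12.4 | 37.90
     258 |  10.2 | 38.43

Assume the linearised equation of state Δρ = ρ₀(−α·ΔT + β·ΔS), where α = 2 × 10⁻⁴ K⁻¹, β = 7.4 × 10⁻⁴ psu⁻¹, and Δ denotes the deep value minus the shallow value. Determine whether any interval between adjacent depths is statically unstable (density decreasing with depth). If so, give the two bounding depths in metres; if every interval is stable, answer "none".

109–153 m

Evaluate Δρ/ρ₀ = −αΔT + βΔS across each adjacent pair:
  55–109 m: −αΔT+βΔS = −(2 × 10⁻⁴)(+0.0)+(7.4 × 10⁻⁴)(+1.47) = 1.1 × 10⁻³ → stable
  109–153 m: −αΔT+βΔS = −(2 × 10⁻⁴)(+0.5)+(7.4 × 10⁻⁴)(-1.43) = -1.2 × 10⁻³ → UNSTABLE
  153–222 m: −αΔT+βΔS = −(2 × 10⁻⁴)(-0.7)+(7.4 × 10⁻⁴)(+0.12) = 2.3 × 10⁻⁴ → stable
  222–235 m: −αΔT+βΔS = −(2 × 10⁻⁴)(+0.7)+(7.4 × 10⁻⁴)(+1.39) = 8.9 × 10⁻⁴ → stable
  235–258 m: −αΔT+βΔS = −(2 × 10⁻⁴)(-2.2)+(7.4 × 10⁻⁴)(+0.53) = 8.3 × 10⁻⁴ → stable
The 109–153 m interval has Δρ < 0: lighter water underlies denser water.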